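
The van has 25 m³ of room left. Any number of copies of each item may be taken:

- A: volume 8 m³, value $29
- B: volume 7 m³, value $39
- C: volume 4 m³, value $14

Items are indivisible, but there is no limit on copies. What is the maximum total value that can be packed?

$131

Best value-per-unit is B at 39/7; filling with it alone gives 3×39 = 117.
Optimal mix: 3×B + 1×C → volume 25, value 131.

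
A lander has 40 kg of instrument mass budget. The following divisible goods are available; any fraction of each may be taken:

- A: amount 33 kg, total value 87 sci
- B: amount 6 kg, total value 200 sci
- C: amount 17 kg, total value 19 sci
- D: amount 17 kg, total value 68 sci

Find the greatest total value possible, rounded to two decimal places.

Take in order of value per unit:
- B (200/6 per unit): all 6 → value 200, running total 200.00
- D (68/17 per unit): all 17 → value 68, running total 268.00
- A (87/33 per unit): 17 of 33 → value 17×87/33 = 44.8182, running total 312.82
Total 312.82.

312.82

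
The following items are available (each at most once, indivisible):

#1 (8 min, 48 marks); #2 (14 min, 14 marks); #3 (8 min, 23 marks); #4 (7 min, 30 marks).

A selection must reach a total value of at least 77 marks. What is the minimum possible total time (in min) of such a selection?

Subsets with value ≥ 77, sorted by total time:
- #1+#4: time 15, value 78
- #1+#3+#4: time 23, value 101
Minimum time: 15 min.

15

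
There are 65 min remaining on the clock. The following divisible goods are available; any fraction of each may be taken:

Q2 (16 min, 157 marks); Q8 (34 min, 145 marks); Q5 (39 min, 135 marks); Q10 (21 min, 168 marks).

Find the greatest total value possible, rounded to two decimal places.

444.41

Take in order of value per unit:
- Q2 (157/16 per unit): all 16 → value 157, running total 157.00
- Q10 (168/21 per unit): all 21 → value 168, running total 325.00
- Q8 (145/34 per unit): 28 of 34 → value 28×145/34 = 119.4118, running total 444.41
Total 444.41.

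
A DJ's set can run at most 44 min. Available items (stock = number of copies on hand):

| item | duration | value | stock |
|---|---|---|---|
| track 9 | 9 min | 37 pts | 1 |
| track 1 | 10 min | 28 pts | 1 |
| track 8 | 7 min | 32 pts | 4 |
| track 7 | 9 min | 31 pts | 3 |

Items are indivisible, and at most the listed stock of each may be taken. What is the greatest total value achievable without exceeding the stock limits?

165 pts

Top feasible selections:
- 1×track 9 + 4×track 8: duration 37, value 165
- 1×track 9 + 3×track 8 + 1×track 7: duration 39, value 164
Best: 165 pts.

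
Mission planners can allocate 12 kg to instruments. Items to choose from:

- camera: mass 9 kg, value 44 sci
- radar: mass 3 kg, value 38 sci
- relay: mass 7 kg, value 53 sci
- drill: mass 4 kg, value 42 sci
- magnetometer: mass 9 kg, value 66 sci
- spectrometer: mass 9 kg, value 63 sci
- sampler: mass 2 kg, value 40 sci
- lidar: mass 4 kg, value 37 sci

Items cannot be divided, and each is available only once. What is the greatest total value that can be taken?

Check high-value combinations within 12 kg:
- radar+relay+sampler: mass 3+7+2=12, value 38+53+40=131
- radar+drill+sampler: mass 3+4+2=9, value 38+42+40=120
- drill+sampler+lidar: mass 4+2+4=10, value 42+40+37=119
Best: 131 sci.

131 sci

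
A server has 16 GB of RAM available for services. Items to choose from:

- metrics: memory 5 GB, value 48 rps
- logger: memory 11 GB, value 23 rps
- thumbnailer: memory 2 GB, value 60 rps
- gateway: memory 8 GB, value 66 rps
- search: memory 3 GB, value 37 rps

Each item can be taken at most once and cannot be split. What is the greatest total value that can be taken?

This is a 0/1 knapsack; check combinations near the capacity.
- metrics+thumbnailer+gateway: memory 5+2+8=15, value 48+60+66=174
- thumbnailer+gateway+search: memory 2+8+3=13, value 60+66+37=163
- metrics+gateway+search: memory 5+8+3=16, value 48+66+37=151
- metrics+thumbnailer+search: memory 5+2+3=10, value 48+60+37=145
- thumbnailer+gateway: memory 2+8=10, value 60+66=126
Best: 174 rps.

174 rps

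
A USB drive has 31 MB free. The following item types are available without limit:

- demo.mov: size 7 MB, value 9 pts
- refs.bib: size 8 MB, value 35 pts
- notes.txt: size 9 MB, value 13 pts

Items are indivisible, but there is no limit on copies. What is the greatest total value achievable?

114 pts

Best value-per-unit is refs.bib at 35/8; filling with it alone gives 3×35 = 105.
Optimal mix: 1×demo.mov + 3×refs.bib → size 31, value 114.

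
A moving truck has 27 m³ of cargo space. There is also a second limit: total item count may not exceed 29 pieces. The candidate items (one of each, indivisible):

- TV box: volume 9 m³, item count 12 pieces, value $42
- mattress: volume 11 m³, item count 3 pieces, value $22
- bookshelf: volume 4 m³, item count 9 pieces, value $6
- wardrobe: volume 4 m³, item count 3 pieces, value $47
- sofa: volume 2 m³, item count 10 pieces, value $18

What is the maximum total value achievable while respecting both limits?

Feasible sets respecting both limits:
- TV box+mattress+wardrobe+sofa: volume 26, item count 28, value 129
- TV box+mattress+wardrobe: volume 24, item count 18, value 111
- TV box+wardrobe+sofa: volume 15, item count 25, value 107
- TV box+bookshelf+wardrobe: volume 17, item count 24, value 95
Best: $129.

$129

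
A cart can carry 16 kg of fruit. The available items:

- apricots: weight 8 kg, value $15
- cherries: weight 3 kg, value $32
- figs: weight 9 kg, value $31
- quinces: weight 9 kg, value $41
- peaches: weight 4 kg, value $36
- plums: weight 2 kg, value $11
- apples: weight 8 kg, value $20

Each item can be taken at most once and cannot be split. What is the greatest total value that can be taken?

$109

Check high-value combinations within 16 kg:
- cherries+quinces+peaches: weight 3+9+4=16, value 32+41+36=109
- cherries+figs+peaches: weight 3+9+4=16, value 32+31+36=99
- quinces+peaches+plums: weight 9+4+2=15, value 41+36+11=88
- cherries+peaches+apples: weight 3+4+8=15, value 32+36+20=88
Best: $109.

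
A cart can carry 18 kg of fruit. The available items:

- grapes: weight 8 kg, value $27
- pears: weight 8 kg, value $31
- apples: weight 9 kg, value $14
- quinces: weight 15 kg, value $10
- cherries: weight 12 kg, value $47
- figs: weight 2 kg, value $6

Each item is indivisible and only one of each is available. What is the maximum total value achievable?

$64

Check high-value combinations within 18 kg:
- grapes+pears+figs: weight 8+8+2=18, value 27+31+6=64
- grapes+pears: weight 8+8=16, value 27+31=58
- cherries+figs: weight 12+2=14, value 47+6=53
- cherries: weight 12, value 47
Best: $64.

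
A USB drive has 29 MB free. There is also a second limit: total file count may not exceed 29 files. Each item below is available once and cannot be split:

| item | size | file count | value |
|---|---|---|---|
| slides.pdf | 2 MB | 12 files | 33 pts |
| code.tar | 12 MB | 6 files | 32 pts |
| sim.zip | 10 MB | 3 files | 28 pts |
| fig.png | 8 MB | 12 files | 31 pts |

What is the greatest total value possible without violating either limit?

93 pts

Feasible sets respecting both limits:
- slides.pdf+code.tar+sim.zip: size 24, file count 21, value 93
- slides.pdf+sim.zip+fig.png: size 20, file count 27, value 92
- slides.pdf+code.tar: size 14, file count 18, value 65
- slides.pdf+fig.png: size 10, file count 24, value 64
Best: 93 pts.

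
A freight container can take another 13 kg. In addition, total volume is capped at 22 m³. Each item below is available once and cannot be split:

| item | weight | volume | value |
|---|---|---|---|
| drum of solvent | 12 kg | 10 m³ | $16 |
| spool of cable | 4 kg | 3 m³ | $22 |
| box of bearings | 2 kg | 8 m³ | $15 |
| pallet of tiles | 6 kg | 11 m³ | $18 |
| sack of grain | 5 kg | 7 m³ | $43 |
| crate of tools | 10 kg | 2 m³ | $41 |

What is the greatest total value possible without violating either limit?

$80

Feasible sets respecting both limits:
- spool of cable+box of bearings+sack of grain: weight 11, volume 18, value 80
- spool of cable+sack of grain: weight 9, volume 10, value 65
- pallet of tiles+sack of grain: weight 11, volume 18, value 61
- box of bearings+sack of grain: weight 7, volume 15, value 58
Best: $80.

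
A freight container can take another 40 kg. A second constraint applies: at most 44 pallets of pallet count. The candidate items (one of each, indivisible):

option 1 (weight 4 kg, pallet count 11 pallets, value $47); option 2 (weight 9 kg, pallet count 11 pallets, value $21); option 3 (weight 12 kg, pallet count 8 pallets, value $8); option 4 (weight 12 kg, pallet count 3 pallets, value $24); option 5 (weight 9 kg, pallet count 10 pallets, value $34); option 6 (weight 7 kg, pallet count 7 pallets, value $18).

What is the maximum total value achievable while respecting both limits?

Feasible sets respecting both limits:
- option 1+option 2+option 4+option 5: weight 34, pallet count 35, value 126
- option 1+option 4+option 5+option 6: weight 32, pallet count 31, value 123
- option 1+option 2+option 5+option 6: weight 29, pallet count 39, value 120
Best: $126.

$126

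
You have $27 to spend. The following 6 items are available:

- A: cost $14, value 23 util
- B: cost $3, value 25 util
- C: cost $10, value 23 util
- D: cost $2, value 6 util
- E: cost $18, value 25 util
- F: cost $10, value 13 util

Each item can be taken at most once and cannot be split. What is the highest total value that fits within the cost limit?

Check high-value combinations within $27:
- A+B+C: cost 14+3+10=27, value 23+25+23=71
- B+C+D+F: cost 3+10+2+10=25, value 25+23+6+13=67
- B+C+F: cost 3+10+10=23, value 25+23+13=61
- A+B+F: cost 14+3+10=27, value 23+25+13=61
Best: 71 util.

71 util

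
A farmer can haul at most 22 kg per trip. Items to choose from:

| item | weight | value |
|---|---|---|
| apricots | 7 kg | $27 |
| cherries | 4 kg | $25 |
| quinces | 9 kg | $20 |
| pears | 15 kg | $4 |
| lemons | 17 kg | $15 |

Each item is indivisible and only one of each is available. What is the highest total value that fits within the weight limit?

Check high-value combinations within 22 kg:
- apricots+cherries+quinces: weight 7+4+9=20, value 27+25+20=72
- apricots+cherries: weight 7+4=11, value 27+25=52
- apricots+quinces: weight 7+9=16, value 27+20=47
Best: $72.

$72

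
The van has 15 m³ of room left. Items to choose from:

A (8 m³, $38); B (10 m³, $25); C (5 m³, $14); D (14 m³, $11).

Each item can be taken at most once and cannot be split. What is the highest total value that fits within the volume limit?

$52

This is a 0/1 knapsack; check combinations near the capacity.
- A+C: volume 8+5=13, value 38+14=52
- B+C: volume 10+5=15, value 25+14=39
- A: volume 8, value 38
- B: volume 10, value 25
Best: $52.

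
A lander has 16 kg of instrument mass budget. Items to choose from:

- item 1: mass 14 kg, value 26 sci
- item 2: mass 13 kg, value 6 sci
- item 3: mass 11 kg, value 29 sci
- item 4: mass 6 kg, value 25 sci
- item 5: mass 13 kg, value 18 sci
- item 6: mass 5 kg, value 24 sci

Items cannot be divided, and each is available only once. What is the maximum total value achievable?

Check high-value combinations within 16 kg:
- item 3+item 6: mass 11+5=16, value 29+24=53
- item 4+item 6: mass 6+5=11, value 25+24=49
- item 3: mass 11, value 29
- item 1: mass 14, value 26
Best: 53 sci.

53 sci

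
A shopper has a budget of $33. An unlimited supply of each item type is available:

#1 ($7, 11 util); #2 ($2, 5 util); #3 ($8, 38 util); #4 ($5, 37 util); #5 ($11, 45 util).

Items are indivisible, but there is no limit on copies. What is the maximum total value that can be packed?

Best value-per-unit is #4 at 37/5; filling with it alone gives 6×37 = 222.
Optimal mix: 1×#2 + 6×#4 → cost 32, value 227.

227 util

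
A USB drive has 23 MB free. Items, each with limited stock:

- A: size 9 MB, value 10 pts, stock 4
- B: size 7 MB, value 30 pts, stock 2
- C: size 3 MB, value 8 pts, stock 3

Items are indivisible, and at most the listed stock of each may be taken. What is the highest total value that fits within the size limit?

84 pts

Best selections within size 23 and stock limits:
- 2×B + 3×C: size 23, value 84
- 2×B + 2×C: size 20, value 76
- 1×A + 2×B: size 23, value 70
- 2×B + 1×C: size 17, value 68
Best: 84 pts.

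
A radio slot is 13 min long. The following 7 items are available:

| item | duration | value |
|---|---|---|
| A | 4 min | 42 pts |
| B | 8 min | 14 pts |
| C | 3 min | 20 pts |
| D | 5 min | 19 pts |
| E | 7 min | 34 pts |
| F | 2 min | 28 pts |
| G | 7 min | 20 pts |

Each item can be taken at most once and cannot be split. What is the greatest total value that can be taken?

104 pts

Check high-value combinations within 13 min:
- A+E+F: duration 4+7+2=13, value 42+34+28=104
- A+C+F: duration 4+3+2=9, value 42+20+28=90
- A+F+G: duration 4+2+7=13, value 42+28+20=90
Best: 104 pts.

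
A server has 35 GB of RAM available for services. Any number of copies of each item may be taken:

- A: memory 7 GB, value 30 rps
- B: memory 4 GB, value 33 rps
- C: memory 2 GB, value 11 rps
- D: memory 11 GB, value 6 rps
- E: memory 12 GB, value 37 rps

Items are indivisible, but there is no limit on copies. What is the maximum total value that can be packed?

Best value-per-unit is B at 33/4; filling with it alone gives 8×33 = 264.
Optimal mix: 8×B + 1×C → memory 34, value 275.

275 rps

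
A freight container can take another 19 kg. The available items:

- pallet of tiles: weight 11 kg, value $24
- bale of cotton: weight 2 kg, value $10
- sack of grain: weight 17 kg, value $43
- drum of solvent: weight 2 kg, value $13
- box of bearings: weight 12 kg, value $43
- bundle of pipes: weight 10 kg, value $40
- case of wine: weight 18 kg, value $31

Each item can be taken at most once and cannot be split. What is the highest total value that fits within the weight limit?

This is a 0/1 knapsack; check combinations near the capacity.
- bale of cotton+drum of solvent+box of bearings: weight 2+2+12=16, value 10+13+43=66
- bale of cotton+drum of solvent+bundle of pipes: weight 2+2+10=14, value 10+13+40=63
- drum of solvent+box of bearings: weight 2+12=14, value 13+43=56
- sack of grain+drum of solvent: weight 17+2=19, value 43+13=56
Best: $66.

$66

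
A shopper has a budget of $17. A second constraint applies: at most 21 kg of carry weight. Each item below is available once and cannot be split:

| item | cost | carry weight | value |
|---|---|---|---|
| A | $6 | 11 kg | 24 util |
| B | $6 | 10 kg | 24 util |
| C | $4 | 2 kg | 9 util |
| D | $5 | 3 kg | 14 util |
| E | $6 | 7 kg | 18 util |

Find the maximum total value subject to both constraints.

56 util

Feasible sets respecting both limits:
- A+D+E: cost 17, carry weight 21, value 56
- B+D+E: cost 17, carry weight 20, value 56
- A+C+E: cost 16, carry weight 20, value 51
Best: 56 util.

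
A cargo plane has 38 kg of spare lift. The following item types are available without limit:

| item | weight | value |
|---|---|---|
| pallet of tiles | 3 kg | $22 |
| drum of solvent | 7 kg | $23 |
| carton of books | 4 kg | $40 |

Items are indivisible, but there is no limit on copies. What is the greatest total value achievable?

Best value-per-unit is carton of books at 40/4; filling with it alone gives 9×40 = 360.
Optimal mix: 2×pallet of tiles + 8×carton of books → weight 38, value 364.

$364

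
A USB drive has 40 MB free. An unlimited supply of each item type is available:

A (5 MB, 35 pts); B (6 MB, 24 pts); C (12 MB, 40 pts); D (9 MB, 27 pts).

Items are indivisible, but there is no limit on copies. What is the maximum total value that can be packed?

Best value-per-unit is A at 35/5, and filling with it alone uses size 8×5=40. No mix of the others beats 8×35 = 280.

280 pts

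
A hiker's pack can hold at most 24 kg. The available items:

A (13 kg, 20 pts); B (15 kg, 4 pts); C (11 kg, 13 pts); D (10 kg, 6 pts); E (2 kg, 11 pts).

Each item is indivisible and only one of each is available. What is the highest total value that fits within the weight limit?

33 pts

Check high-value combinations within 24 kg:
- A+C: weight 13+11=24, value 20+13=33
- A+E: weight 13+2=15, value 20+11=31
- C+D+E: weight 11+10+2=23, value 13+6+11=30
- A+D: weight 13+10=23, value 20+6=26
- C+E: weight 11+2=13, value 13+11=24
Best: 33 pts.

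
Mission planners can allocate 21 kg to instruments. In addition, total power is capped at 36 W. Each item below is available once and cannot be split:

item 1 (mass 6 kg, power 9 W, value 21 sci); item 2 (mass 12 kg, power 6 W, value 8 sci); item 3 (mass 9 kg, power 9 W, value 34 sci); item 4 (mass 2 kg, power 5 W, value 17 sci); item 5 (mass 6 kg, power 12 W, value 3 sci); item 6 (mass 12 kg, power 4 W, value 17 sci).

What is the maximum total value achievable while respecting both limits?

72 sci

Feasible sets respecting both limits:
- item 1+item 3+item 4: mass 17, power 23, value 72
- item 1+item 3+item 5: mass 21, power 30, value 58
- item 1+item 3: mass 15, power 18, value 55
Best: 72 sci.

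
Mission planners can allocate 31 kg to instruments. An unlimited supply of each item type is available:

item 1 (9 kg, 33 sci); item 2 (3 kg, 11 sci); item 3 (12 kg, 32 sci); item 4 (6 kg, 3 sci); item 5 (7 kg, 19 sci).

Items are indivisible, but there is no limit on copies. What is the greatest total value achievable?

110 sci

Best value-per-unit is item 1 at 33/9; filling with it alone gives 3×33 = 99.
Optimal mix: 3×item 1 + 1×item 2 → mass 30, value 110.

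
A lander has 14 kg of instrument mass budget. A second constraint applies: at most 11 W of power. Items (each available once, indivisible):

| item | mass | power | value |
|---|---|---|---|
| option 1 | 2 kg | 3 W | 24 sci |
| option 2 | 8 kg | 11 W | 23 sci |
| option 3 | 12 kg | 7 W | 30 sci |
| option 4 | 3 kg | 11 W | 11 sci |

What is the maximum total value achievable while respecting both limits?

Feasible sets respecting both limits:
- option 1+option 3: mass 14, power 10, value 54
- option 3: mass 12, power 7, value 30
- option 1: mass 2, power 3, value 24
- option 2: mass 8, power 11, value 23
Best: 54 sci.

54 sci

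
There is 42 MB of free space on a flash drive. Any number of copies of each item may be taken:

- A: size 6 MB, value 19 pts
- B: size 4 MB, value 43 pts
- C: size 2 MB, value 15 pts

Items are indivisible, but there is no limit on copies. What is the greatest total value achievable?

445 pts

Best value-per-unit is B at 43/4; filling with it alone gives 10×43 = 430.
Optimal mix: 10×B + 1×C → size 42, value 445.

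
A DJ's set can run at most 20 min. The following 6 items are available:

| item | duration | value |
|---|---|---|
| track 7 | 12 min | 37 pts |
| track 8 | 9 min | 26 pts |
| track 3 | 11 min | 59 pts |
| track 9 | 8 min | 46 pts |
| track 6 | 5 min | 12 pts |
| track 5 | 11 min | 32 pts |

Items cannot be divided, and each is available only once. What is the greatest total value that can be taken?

Check high-value combinations within 20 min:
- track 3+track 9: duration 11+8=19, value 59+46=105
- track 8+track 3: duration 9+11=20, value 26+59=85
- track 7+track 9: duration 12+8=20, value 37+46=83
- track 9+track 5: duration 8+11=19, value 46+32=78
Best: 105 pts.

105 pts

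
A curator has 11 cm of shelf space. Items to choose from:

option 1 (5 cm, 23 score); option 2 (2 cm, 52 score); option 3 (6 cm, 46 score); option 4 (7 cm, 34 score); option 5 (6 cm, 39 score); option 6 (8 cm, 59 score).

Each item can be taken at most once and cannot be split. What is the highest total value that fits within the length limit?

Check high-value combinations within 11 cm:
- option 2+option 6: length 2+8=10, value 52+59=111
- option 2+option 3: length 2+6=8, value 52+46=98
- option 2+option 5: length 2+6=8, value 52+39=91
- option 2+option 4: length 2+7=9, value 52+34=86
Best: 111 score.

111 score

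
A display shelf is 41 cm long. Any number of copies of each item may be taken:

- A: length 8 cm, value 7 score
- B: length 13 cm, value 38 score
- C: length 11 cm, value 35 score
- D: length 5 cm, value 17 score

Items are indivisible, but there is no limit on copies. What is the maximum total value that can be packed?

137 score

Best value-per-unit is D at 17/5; filling with it alone gives 8×17 = 136.
Optimal mix: 1×C + 6×D → length 41, value 137.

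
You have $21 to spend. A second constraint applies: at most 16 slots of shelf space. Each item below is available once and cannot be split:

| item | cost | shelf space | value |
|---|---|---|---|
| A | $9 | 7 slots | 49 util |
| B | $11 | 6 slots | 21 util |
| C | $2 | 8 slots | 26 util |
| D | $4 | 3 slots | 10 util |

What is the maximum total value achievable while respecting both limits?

75 util

Feasible sets respecting both limits:
- A+C: cost 11, shelf space 15, value 75
- A+B: cost 20, shelf space 13, value 70
- A+D: cost 13, shelf space 10, value 59
Best: 75 util.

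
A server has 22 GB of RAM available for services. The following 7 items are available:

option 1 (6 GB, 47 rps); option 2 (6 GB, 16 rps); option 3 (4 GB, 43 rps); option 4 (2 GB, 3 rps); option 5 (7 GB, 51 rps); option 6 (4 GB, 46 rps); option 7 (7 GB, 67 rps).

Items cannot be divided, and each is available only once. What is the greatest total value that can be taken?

207 rps

Check high-value combinations within 22 GB:
- option 3+option 5+option 6+option 7: memory 4+7+4+7=22, value 43+51+46+67=207
- option 1+option 3+option 6+option 7: memory 6+4+4+7=21, value 47+43+46+67=203
- option 1+option 3+option 5+option 6: memory 6+4+7+4=21, value 47+43+51+46=187
Best: 207 rps.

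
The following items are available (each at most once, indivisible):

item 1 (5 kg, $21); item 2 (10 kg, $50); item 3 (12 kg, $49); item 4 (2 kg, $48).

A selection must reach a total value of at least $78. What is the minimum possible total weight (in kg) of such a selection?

Subsets with value ≥ 78, sorted by total weight:
- item 2+item 4: weight 12, value 98
- item 3+item 4: weight 14, value 97
Minimum weight: 12 kg.

12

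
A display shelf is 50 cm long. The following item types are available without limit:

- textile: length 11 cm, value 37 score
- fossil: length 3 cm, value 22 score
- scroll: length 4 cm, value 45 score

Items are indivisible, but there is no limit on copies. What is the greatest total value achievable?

540 score

Best value-per-unit is scroll at 45/4, and filling with it alone uses length 12×4=48. No mix of the others beats 12×45 = 540.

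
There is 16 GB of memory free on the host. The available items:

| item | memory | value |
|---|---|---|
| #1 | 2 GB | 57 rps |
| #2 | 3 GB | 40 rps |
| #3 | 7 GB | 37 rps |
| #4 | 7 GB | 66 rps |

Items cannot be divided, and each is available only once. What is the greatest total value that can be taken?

163 rps

This is a 0/1 knapsack; check combinations near the capacity.
- #1+#2+#4: memory 2+3+7=12, value 57+40+66=163
- #1+#3+#4: memory 2+7+7=16, value 57+37+66=160
- #1+#2+#3: memory 2+3+7=12, value 57+40+37=134
- #1+#4: memory 2+7=9, value 57+66=123
- #2+#4: memory 3+7=10, value 40+66=106
Best: 163 rps.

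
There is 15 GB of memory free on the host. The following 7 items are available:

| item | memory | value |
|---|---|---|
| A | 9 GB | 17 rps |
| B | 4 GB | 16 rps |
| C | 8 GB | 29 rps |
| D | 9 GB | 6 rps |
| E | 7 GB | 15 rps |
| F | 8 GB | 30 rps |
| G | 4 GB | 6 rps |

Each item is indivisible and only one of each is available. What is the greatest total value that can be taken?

Check high-value combinations within 15 GB:
- B+F: memory 4+8=12, value 16+30=46
- B+C: memory 4+8=12, value 16+29=45
- E+F: memory 7+8=15, value 15+30=45
- C+E: memory 8+7=15, value 29+15=44
Best: 46 rps.

46 rps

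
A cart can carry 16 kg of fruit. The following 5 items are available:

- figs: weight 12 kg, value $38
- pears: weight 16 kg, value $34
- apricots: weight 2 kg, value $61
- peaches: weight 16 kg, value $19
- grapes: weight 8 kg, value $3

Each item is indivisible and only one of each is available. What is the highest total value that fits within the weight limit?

Check high-value combinations within 16 kg:
- figs+apricots: weight 12+2=14, value 38+61=99
- apricots+grapes: weight 2+8=10, value 61+3=64
- apricots: weight 2, value 61
- figs: weight 12, value 38
- pears: weight 16, value 34
Best: $99.

$99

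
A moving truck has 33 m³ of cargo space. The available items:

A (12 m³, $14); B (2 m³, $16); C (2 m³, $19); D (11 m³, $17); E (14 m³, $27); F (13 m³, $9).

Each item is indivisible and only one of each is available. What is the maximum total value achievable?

$79

This is a 0/1 knapsack; check combinations near the capacity.
- B+C+D+E: volume 2+2+11+14=29, value 16+19+17+27=79
- A+B+C+E: volume 12+2+2+14=30, value 14+16+19+27=76
- B+C+E+F: volume 2+2+14+13=31, value 16+19+27+9=71
Best: $79.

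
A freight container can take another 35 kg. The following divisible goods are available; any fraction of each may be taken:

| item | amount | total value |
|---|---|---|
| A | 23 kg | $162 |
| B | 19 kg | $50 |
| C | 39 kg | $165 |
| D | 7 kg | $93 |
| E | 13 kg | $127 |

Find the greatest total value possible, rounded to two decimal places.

325.65

Take in order of value per unit:
- D (93/7 per unit): all 7 → value 93, running total 93.00
- E (127/13 per unit): all 13 → value 127, running total 220.00
- A (162/23 per unit): 15 of 23 → value 15×162/23 = 105.6522, running total 325.65
Total 325.65.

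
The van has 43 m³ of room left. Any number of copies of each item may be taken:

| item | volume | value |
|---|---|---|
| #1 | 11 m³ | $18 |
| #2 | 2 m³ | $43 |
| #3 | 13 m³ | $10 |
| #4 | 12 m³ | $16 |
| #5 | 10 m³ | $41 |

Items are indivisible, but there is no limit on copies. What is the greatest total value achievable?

Best value-per-unit is #2 at 43/2, and filling with it alone uses volume 21×2=42. No mix of the others beats 21×43 = 903.

$903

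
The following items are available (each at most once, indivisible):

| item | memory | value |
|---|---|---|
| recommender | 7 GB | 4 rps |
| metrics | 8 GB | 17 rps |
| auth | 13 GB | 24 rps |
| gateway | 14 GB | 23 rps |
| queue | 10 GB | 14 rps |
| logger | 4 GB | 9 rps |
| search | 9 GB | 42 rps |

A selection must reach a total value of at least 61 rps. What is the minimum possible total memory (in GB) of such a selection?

Subsets with value ≥ 61, sorted by total memory:
- metrics+logger+search: memory 21, value 68
- auth+search: memory 22, value 66
- gateway+search: memory 23, value 65
- queue+logger+search: memory 23, value 65
Minimum memory: 21 GB.

21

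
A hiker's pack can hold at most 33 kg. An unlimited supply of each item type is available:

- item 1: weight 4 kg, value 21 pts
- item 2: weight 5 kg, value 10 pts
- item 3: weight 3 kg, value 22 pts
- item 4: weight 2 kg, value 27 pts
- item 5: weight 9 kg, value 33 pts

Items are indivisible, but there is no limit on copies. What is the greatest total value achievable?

Best value-per-unit is item 4 at 27/2, and filling with it alone uses weight 16×2=32. No mix of the others beats 16×27 = 432.

432 pts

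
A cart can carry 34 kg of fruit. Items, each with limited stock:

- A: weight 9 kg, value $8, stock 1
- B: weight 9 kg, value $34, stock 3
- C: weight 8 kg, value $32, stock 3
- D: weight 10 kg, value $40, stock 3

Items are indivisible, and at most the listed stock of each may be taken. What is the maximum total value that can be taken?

$136

Top feasible selections:
- 3×C + 1×D: weight 34, value 136
- 2×B + 2×C: weight 34, value 132
Best: $136.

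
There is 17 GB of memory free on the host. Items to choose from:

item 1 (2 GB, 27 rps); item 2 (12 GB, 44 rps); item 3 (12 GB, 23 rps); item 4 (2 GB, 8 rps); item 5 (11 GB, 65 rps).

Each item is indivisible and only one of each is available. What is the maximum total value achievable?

Check high-value combinations within 17 GB:
- item 1+item 4+item 5: memory 2+2+11=15, value 27+8+65=100
- item 1+item 5: memory 2+11=13, value 27+65=92
- item 1+item 2+item 4: memory 2+12+2=16, value 27+44+8=79
- item 4+item 5: memory 2+11=13, value 8+65=73
Best: 100 rps.

100 rps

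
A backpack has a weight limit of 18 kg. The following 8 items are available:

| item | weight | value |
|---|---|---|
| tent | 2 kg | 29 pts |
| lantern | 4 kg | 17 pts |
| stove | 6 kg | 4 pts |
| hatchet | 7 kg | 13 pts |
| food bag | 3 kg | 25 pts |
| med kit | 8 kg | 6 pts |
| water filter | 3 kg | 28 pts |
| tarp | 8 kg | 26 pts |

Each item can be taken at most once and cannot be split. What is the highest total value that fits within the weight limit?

108 pts

Check high-value combinations within 18 kg:
- tent+food bag+water filter+tarp: weight 2+3+3+8=16, value 29+25+28+26=108
- tent+lantern+stove+food bag+water filter: weight 2+4+6+3+3=18, value 29+17+4+25+28=103
- tent+lantern+water filter+tarp: weight 2+4+3+8=17, value 29+17+28+26=100
- tent+lantern+food bag+water filter: weight 2+4+3+3=12, value 29+17+25+28=99
- tent+lantern+food bag+tarp: weight 2+4+3+8=17, value 29+17+25+26=97
Best: 108 pts.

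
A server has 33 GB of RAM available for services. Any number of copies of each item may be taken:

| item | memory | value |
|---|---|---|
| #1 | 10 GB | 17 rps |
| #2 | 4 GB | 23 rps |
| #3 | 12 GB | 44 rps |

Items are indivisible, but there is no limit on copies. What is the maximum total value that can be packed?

Best value-per-unit is #2 at 23/4, and filling with it alone uses memory 8×4=32. No mix of the others beats 8×23 = 184.

184 rps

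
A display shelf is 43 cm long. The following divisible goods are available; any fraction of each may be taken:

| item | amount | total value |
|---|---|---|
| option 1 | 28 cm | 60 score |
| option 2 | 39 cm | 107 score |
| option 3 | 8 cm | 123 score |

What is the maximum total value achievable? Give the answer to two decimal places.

219.03

Take in order of value per unit:
- option 3 (123/8 per unit): all 8 → value 123, running total 123.00
- option 2 (107/39 per unit): 35 of 39 → value 35×107/39 = 96.0256, running total 219.03
Total 219.03.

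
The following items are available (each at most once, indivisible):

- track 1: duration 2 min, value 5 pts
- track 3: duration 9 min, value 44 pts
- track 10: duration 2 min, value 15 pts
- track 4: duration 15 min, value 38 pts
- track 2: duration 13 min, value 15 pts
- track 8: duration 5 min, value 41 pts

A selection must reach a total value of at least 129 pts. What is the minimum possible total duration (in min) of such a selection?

31

Subsets with value ≥ 129, sorted by total duration:
- track 3+track 10+track 4+track 8: duration 31, value 138
- track 1+track 3+track 10+track 4+track 8: duration 33, value 143
- track 3+track 4+track 2+track 8: duration 42, value 138
Minimum duration: 31 min.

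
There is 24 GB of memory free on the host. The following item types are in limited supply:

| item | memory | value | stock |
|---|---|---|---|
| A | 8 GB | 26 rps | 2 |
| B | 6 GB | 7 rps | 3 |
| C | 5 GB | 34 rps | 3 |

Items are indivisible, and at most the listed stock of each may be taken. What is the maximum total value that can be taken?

128 rps

Best selections within memory 24 and stock limits:
- 1×A + 3×C: memory 23, value 128
- 1×B + 3×C: memory 21, value 109
- 3×C: memory 15, value 102
- 1×A + 1×B + 2×C: memory 24, value 101
Best: 128 rps.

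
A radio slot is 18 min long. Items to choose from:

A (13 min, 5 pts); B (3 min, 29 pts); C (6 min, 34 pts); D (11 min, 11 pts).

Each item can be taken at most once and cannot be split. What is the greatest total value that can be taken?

63 pts

Check high-value combinations within 18 min:
- B+C: duration 3+6=9, value 29+34=63
- C+D: duration 6+11=17, value 34+11=45
- B+D: duration 3+11=14, value 29+11=40
- C: duration 6, value 34
- A+B: duration 13+3=16, value 5+29=34
Best: 63 pts.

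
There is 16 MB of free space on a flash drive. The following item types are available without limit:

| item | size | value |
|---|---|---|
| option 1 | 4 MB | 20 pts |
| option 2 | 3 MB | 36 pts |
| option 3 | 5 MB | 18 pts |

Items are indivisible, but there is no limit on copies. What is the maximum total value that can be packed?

180 pts

Best value-per-unit is option 2 at 36/3, and filling with it alone uses size 5×3=15. No mix of the others beats 5×36 = 180.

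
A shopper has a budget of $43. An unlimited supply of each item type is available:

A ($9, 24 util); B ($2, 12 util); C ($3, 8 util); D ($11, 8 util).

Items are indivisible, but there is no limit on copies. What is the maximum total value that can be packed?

252 util

Best value-per-unit is B at 12/2, and filling with it alone uses cost 21×2=42. No mix of the others beats 21×12 = 252.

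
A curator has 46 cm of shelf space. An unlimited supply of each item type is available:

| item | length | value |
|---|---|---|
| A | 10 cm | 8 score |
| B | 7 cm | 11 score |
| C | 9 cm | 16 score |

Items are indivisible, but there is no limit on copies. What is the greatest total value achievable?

Best value-per-unit is C at 16/9, and filling with it alone uses length 5×9=45. No mix of the others beats 5×16 = 80.

80 score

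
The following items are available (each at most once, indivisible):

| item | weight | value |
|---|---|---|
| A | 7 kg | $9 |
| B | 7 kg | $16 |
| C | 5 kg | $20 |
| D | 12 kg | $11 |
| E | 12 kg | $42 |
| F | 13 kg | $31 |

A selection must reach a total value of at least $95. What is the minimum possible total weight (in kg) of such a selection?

37

Subsets with value ≥ 95, sorted by total weight:
- B+C+E+F: weight 37, value 109
- A+C+E+F: weight 37, value 102
- A+B+E+F: weight 39, value 98
Minimum weight: 37 kg.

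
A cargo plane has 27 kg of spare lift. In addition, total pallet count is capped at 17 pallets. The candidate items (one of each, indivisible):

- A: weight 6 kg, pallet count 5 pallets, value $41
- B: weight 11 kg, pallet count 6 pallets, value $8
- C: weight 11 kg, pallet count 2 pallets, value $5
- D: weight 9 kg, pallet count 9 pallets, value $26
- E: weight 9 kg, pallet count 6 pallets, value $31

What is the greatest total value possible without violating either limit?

Feasible sets respecting both limits:
- A+B+E: weight 26, pallet count 17, value 80
- A+C+E: weight 26, pallet count 13, value 77
- A+C+D: weight 26, pallet count 16, value 72
Best: $80.

$80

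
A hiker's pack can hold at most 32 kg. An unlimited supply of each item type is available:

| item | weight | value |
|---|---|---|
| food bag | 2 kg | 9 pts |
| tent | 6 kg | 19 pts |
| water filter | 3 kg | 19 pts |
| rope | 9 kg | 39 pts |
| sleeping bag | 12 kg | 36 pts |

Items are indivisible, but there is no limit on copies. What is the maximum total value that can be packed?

199 pts

Best value-per-unit is water filter at 19/3; filling with it alone gives 10×19 = 190.
Optimal mix: 1×food bag + 10×water filter → weight 32, value 199.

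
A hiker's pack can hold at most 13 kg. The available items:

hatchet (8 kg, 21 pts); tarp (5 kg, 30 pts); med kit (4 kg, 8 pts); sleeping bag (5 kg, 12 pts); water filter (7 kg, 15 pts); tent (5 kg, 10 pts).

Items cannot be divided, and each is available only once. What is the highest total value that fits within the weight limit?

51 pts

Check high-value combinations within 13 kg:
- hatchet+tarp: weight 8+5=13, value 21+30=51
- tarp+water filter: weight 5+7=12, value 30+15=45
- tarp+sleeping bag: weight 5+5=10, value 30+12=42
- tarp+tent: weight 5+5=10, value 30+10=40
- tarp+med kit: weight 5+4=9, value 30+8=38
Best: 51 pts.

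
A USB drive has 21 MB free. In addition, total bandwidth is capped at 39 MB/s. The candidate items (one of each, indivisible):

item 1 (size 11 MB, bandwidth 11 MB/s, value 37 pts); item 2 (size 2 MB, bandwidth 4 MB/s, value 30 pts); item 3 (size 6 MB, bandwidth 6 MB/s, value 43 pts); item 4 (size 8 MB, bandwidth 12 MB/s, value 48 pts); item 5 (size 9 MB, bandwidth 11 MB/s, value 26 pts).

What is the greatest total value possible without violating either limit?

121 pts

Feasible sets respecting both limits:
- item 2+item 3+item 4: size 16, bandwidth 22, value 121
- item 1+item 2+item 4: size 21, bandwidth 27, value 115
- item 1+item 2+item 3: size 19, bandwidth 21, value 110
- item 2+item 4+item 5: size 19, bandwidth 27, value 104
Best: 121 pts.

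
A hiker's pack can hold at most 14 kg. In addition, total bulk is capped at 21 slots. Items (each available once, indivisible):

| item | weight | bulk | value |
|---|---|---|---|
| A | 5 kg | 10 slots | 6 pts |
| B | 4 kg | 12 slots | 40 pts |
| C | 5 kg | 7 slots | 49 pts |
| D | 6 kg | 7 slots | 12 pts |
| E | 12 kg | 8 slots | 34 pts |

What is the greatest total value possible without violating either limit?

89 pts

Feasible sets respecting both limits:
- B+C: weight 9, bulk 19, value 89
- C+D: weight 11, bulk 14, value 61
- A+C: weight 10, bulk 17, value 55
- B+D: weight 10, bulk 19, value 52
Best: 89 pts.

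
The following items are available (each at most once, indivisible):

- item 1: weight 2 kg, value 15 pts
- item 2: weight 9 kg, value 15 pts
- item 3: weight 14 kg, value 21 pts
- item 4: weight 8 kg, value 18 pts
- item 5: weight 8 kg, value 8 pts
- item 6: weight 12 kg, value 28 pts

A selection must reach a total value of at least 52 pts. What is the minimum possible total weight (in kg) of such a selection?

22

Subsets with value ≥ 52, sorted by total weight:
- item 1+item 4+item 6: weight 22, value 61
- item 1+item 2+item 6: weight 23, value 58
- item 1+item 3+item 4: weight 24, value 54
- item 1+item 2+item 4+item 5: weight 27, value 56
Minimum weight: 22 kg.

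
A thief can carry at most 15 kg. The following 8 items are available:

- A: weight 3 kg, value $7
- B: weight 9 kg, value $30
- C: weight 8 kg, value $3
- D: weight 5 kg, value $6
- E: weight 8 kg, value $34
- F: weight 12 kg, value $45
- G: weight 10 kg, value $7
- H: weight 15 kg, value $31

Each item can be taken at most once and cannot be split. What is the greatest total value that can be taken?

$52

Check high-value combinations within 15 kg:
- A+F: weight 3+12=15, value 7+45=52
- F: weight 12, value 45
- A+E: weight 3+8=11, value 7+34=41
- D+E: weight 5+8=13, value 6+34=40
- A+B: weight 3+9=12, value 7+30=37
Best: $52.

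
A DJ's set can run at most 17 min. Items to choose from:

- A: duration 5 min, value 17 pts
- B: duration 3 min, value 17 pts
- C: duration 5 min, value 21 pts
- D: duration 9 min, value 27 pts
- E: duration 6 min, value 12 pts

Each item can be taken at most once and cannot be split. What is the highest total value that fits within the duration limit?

65 pts

Check high-value combinations within 17 min:
- B+C+D: duration 3+5+9=17, value 17+21+27=65
- A+B+D: duration 5+3+9=17, value 17+17+27=61
- A+B+C: duration 5+3+5=13, value 17+17+21=55
- B+C+E: duration 3+5+6=14, value 17+21+12=50
- A+C+E: duration 5+5+6=16, value 17+21+12=50
Best: 65 pts.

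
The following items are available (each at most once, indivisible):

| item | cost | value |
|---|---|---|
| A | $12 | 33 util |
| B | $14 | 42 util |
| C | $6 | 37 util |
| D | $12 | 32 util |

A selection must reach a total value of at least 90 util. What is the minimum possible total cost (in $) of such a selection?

Subsets with value ≥ 90, sorted by total cost:
- A+C+D: cost 30, value 102
- A+B+C: cost 32, value 112
Minimum cost: 30 $.

30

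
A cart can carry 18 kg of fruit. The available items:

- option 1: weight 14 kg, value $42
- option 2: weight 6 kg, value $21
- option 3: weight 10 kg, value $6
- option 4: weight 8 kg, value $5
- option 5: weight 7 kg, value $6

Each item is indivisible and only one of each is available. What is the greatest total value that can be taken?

Check high-value combinations within 18 kg:
- option 1: weight 14, value 42
- option 2+option 5: weight 6+7=13, value 21+6=27
- option 2+option 3: weight 6+10=16, value 21+6=27
- option 2+option 4: weight 6+8=14, value 21+5=26
Best: $42.

$42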